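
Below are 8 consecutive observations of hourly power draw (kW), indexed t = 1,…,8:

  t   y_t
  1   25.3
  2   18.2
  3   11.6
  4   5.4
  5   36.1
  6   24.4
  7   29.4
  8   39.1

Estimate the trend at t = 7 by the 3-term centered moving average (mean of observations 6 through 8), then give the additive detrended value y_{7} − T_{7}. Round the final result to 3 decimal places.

Trend T_7 = (24.4 + 29.4 + 39.1) / 3 = 92.9/3 = 30.96667
Detrended value: 29.4 − 30.96667 = -1.567

-1.567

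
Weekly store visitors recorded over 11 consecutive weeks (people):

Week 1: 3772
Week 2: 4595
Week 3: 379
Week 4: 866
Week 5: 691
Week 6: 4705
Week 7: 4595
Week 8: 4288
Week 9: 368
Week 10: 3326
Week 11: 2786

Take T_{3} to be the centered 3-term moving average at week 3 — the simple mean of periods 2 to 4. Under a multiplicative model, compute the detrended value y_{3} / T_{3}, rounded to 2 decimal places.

Trend T_3 = (4595 + 379 + 866) / 3 = 5840/3 = 1946.6667
Ratio to trend: 379 / 1946.6667 = 0.19

0.19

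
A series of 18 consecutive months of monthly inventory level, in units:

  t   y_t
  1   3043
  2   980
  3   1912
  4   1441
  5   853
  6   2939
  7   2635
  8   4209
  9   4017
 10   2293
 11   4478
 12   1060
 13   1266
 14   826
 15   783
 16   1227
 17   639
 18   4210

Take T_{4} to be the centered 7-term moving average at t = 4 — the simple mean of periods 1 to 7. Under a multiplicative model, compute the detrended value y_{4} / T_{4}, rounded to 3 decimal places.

0.731

Trend T_4 = (3043 + 980 + 1912 + 1441 + 853 + 2939 + 2635) / 7 = 13803/7 = 1971.85714
Ratio to trend: 1441 / 1971.85714 = 0.731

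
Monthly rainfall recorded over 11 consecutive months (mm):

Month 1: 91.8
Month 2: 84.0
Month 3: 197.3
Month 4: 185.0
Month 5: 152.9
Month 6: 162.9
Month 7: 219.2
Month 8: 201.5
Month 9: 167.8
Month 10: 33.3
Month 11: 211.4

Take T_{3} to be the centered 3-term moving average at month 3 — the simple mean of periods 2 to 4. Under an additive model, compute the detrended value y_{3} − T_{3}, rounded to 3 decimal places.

Trend T_3 = (84.0 + 197.3 + 185.0) / 3 = 466.3/3 = 155.43333
Detrended value: 197.3 − 155.43333 = 41.867

41.867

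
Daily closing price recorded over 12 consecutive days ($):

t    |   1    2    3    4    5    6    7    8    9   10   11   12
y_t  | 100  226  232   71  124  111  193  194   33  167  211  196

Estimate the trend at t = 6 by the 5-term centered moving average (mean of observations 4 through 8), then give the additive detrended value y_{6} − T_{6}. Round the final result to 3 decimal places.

-27.600

Trend T_6 = (71 + 124 + 111 + 193 + 194) / 5 = 693/5 = 138.60000
Detrended value: 111 − 138.60000 = -27.600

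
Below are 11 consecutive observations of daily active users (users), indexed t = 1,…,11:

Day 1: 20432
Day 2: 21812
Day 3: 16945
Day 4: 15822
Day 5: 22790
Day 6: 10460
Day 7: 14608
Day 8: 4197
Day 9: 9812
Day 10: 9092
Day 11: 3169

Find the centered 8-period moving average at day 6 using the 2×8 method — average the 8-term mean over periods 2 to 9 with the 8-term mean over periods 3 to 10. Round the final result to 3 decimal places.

Sum over 2–9: 21812 + 16945 + 15822 + 22790 + 10460 + 14608 + 4197 + 9812 = 116446
Sum over 3–10: 16945 + 15822 + 22790 + 10460 + 14608 + 4197 + 9812 + 9092 = 103726
CMA at t=6 = (116446 + 103726) / (2·8) = 220172 / 16 = 13760.750

13760.750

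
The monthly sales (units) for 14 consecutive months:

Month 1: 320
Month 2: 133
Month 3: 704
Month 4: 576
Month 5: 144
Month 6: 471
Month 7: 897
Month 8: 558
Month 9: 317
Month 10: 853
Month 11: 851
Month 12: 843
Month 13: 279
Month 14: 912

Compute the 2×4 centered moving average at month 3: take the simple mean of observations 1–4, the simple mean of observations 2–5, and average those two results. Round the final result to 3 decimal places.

411.250

Sum over 1–4: 320 + 133 + 704 + 576 = 1733
Sum over 2–5: 133 + 704 + 576 + 144 = 1557
CMA at t=3 = (1733 + 1557) / (2·4) = 3290 / 8 = 411.250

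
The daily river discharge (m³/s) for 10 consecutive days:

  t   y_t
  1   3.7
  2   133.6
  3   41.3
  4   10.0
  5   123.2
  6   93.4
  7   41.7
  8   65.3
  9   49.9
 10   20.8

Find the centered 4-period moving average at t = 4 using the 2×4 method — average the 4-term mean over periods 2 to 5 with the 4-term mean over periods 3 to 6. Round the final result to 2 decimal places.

Sum over 2–5: 133.6 + 41.3 + 10.0 + 123.2 = 308.1
Sum over 3–6: 41.3 + 10.0 + 123.2 + 93.4 = 267.9
CMA at t=4 = (308.1 + 267.9) / (2·4) = 576.0 / 8 = 72.00

72.00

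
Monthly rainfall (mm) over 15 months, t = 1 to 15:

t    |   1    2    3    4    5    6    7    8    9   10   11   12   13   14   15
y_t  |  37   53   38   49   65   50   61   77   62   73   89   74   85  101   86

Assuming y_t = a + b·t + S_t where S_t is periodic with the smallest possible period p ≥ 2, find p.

3

First differences y_{t+1} − y_t: 16, -15, 11, 16, -15, 11, 16, -15, …
The difference pattern repeats every 3 terms and not for any smaller step, so p = 3.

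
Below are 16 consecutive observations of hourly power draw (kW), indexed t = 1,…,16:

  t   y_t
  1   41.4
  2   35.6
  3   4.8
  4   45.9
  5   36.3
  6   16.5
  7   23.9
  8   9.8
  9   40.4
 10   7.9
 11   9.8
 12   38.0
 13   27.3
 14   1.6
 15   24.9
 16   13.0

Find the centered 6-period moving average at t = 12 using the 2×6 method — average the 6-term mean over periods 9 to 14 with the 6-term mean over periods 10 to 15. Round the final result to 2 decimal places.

19.54

Sum over 9–14: 40.4 + 7.9 + 9.8 + 38.0 + 27.3 + 1.6 = 125.0
Sum over 10–15: 7.9 + 9.8 + 38.0 + 27.3 + 1.6 + 24.9 = 109.5
CMA at t=12 = (125.0 + 109.5) / (2·6) = 234.5 / 12 = 19.54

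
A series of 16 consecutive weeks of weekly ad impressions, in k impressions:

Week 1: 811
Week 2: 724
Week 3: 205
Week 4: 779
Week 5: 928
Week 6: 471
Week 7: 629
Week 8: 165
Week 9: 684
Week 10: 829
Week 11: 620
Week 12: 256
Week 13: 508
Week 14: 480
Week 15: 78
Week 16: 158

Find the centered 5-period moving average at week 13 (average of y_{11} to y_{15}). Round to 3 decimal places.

Sum of periods 11–15: 620 + 256 + 508 + 480 + 78 = 1942
Divide by 5: 1942 / 5 = 388.400

388.400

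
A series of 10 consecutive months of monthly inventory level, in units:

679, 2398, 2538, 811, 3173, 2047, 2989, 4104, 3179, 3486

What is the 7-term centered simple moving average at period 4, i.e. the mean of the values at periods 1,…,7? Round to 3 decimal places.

Sum of periods 1–7: 679 + 2398 + 2538 + 811 + 3173 + 2047 + 2989 = 14635
Divide by 7: 14635 / 7 = 2090.714

2090.714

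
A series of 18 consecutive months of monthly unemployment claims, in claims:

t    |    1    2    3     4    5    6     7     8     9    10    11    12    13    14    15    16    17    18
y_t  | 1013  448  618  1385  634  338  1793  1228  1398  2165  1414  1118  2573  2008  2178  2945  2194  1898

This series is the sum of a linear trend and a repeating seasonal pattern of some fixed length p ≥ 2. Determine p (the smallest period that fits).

6

First differences y_{t+1} − y_t: -565, 170, 767, -751, -296, 1455, -565, 170, 767, -751, -296, 1455, -565, 170, …
The difference pattern repeats every 6 terms and not for any smaller step, so p = 6.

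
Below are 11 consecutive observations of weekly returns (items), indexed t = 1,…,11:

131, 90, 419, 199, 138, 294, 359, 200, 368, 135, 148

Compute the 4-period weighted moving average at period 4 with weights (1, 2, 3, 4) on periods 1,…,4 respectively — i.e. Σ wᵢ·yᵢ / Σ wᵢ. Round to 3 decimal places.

Weighted sum: 1·131 + 2·90 + 3·419 + 4·199 = 131 + 180 + 1257 + 796 = 2364
Weight total: 1 + 2 + 3 + 4 = 10
WMA = 2364 / 10 = 236.400

236.400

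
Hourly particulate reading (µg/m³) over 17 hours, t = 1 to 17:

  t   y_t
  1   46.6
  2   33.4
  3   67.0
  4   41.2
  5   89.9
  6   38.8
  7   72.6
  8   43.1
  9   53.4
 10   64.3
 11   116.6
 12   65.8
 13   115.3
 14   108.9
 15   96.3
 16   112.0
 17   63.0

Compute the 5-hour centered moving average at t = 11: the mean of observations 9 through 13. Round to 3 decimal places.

83.080

Sum of periods 9–13: 53.4 + 64.3 + 116.6 + 65.8 + 115.3 = 415.4
Divide by 5: 415.4 / 5 = 83.080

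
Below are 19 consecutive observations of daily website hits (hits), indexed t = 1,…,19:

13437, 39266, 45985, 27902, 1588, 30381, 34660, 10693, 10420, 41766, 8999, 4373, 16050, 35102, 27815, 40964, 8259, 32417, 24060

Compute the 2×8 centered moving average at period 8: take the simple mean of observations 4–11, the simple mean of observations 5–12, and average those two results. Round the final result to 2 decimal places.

19330.56

Sum over 4–11: 27902 + 1588 + 30381 + 34660 + 10693 + 10420 + 41766 + 8999 = 166409
Sum over 5–12: 1588 + 30381 + 34660 + 10693 + 10420 + 41766 + 8999 + 4373 = 142880
CMA at t=8 = (166409 + 142880) / (2·8) = 309289 / 16 = 19330.56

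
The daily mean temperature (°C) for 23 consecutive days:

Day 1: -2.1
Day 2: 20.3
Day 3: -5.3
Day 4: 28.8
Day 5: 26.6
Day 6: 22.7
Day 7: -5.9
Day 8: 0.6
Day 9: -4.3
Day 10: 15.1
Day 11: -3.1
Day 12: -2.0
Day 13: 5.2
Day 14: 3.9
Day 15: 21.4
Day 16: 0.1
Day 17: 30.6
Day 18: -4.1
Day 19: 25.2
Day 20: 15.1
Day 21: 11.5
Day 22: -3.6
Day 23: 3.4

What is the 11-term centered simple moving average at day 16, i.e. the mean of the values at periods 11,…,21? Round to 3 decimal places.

9.436

Sum of periods 11–21: (-3.1) + (-2.0) + 5.2 + 3.9 + 21.4 + 0.1 + 30.6 + (-4.1) + 25.2 + 15.1 + 11.5 = 103.8
Divide by 11: 103.8 / 11 = 9.436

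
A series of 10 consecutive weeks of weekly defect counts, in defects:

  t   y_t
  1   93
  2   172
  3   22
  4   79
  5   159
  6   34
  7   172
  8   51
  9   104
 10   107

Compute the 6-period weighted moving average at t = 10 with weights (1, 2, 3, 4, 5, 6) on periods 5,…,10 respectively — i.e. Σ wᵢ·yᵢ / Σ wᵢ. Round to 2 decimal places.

Weighted sum: 1·159 + 2·34 + 3·172 + 4·51 + 5·104 + 6·107 = 159 + 68 + 516 + 204 + 520 + 642 = 2109
Weight total: 1 + 2 + 3 + 4 + 5 + 6 = 21
WMA = 2109 / 21 = 100.43

100.43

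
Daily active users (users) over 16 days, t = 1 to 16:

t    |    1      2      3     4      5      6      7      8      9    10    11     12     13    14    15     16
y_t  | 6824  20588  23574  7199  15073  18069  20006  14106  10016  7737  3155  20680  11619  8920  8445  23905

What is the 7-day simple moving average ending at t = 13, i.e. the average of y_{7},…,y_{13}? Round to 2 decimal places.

12474.14

Sum of periods 7–13: 20006 + 14106 + 10016 + 7737 + 3155 + 20680 + 11619 = 87319
Divide by 7: 87319 / 7 = 12474.14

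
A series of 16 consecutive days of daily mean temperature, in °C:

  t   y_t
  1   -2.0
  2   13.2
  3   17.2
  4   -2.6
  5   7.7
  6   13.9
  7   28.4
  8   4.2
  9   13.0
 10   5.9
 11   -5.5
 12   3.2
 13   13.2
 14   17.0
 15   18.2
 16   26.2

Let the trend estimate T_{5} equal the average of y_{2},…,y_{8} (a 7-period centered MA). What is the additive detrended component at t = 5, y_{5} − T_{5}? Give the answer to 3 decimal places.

Trend T_5 = (13.2 + 17.2 + (-2.6) + 7.7 + 13.9 + 28.4 + 4.2) / 7 = 82.0/7 = 11.71429
Detrended value: 7.7 − 11.71429 = -4.014

-4.014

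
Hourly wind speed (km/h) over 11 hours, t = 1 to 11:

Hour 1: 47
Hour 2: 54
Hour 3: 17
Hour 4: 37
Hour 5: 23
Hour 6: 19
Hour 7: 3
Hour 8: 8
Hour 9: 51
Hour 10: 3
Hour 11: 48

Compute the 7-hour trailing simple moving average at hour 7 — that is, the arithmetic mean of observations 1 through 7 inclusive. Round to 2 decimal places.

Sum of periods 1–7: 47 + 54 + 17 + 37 + 23 + 19 + 3 = 200
Divide by 7: 200 / 7 = 28.57

28.57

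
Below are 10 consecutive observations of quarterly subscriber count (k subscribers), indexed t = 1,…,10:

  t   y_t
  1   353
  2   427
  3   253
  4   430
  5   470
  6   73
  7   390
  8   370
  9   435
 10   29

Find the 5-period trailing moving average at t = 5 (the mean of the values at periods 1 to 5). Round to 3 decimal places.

Sum of periods 1–5: 353 + 427 + 253 + 430 + 470 = 1933
Divide by 5: 1933 / 5 = 386.600

386.600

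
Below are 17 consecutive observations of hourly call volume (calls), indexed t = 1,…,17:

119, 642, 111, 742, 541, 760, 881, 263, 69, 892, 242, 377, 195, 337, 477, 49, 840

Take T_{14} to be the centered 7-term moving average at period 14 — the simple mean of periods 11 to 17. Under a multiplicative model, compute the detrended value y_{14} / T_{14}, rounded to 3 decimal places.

Trend T_14 = (242 + 377 + 195 + 337 + 477 + 49 + 840) / 7 = 2517/7 = 359.57143
Ratio to trend: 337 / 359.57143 = 0.937

0.937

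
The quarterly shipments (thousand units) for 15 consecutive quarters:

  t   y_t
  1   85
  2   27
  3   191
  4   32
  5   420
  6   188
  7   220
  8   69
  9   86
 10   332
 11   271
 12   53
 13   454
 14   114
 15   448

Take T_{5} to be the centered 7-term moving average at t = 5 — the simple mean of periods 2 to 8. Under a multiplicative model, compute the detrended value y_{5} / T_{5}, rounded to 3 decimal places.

Trend T_5 = (27 + 191 + 32 + 420 + 188 + 220 + 69) / 7 = 1147/7 = 163.85714
Ratio to trend: 420 / 163.85714 = 2.563

2.563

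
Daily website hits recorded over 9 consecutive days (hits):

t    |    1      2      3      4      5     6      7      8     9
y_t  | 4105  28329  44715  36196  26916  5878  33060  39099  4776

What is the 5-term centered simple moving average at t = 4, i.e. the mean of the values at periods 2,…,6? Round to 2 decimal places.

28406.80

Sum of periods 2–6: 28329 + 44715 + 36196 + 26916 + 5878 = 142034
Divide by 5: 142034 / 5 = 28406.80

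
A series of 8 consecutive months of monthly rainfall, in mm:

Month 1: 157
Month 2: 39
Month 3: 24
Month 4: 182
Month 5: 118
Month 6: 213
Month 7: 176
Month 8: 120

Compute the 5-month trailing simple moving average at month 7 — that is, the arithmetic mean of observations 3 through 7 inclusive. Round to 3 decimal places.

142.600

Sum of periods 3–7: 24 + 182 + 118 + 213 + 176 = 713
Divide by 5: 713 / 5 = 142.600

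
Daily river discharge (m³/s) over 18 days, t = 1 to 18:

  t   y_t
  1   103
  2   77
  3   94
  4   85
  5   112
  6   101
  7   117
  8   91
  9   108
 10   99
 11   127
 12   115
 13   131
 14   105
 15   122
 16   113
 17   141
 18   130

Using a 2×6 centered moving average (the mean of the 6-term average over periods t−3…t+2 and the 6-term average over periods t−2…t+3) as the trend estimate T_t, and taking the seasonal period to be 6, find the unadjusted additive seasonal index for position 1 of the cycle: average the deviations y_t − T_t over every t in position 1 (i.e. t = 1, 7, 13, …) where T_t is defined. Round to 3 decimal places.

Season position 1 occurs at t = 7, 13 (where T_t is defined).
t=7: T_7 = 103.50000; y_7 − T_7 = 117 − 103.50000 = 13.50000
t=13: T_13 = 117.66667; y_13 − T_13 = 131 − 117.66667 = 13.33333
Mean deviation: (13.50000 + 13.33333) / 2 = 13.417

13.417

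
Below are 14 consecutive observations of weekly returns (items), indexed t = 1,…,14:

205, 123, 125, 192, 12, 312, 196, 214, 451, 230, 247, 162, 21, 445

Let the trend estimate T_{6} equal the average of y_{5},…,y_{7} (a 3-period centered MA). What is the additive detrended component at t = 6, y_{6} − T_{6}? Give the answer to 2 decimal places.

Trend T_6 = (12 + 312 + 196) / 3 = 520/3 = 173.3333
Detrended value: 312 − 173.3333 = 138.67

138.67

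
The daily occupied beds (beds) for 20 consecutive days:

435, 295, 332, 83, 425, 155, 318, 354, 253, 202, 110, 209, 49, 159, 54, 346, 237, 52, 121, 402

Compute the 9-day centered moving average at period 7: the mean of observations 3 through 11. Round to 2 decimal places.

248.00

Sum of periods 3–11: 332 + 83 + 425 + 155 + 318 + 354 + 253 + 202 + 110 = 2232
Divide by 9: 2232 / 9 = 248.00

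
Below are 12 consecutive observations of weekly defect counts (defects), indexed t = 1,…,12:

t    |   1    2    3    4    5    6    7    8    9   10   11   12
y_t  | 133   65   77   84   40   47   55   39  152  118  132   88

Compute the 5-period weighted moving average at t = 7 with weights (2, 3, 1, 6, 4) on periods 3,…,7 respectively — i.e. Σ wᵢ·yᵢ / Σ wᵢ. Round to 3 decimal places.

Weighted sum: 2·77 + 3·84 + 1·40 + 6·47 + 4·55 = 154 + 252 + 40 + 282 + 220 = 948
Weight total: 2 + 3 + 1 + 6 + 4 = 16
WMA = 948 / 16 = 59.250

59.250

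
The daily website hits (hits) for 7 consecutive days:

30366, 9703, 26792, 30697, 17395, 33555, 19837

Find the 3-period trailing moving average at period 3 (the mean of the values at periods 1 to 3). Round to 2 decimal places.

Sum of periods 1–3: 30366 + 9703 + 26792 = 66861
Divide by 3: 66861 / 3 = 22287.00

22287.00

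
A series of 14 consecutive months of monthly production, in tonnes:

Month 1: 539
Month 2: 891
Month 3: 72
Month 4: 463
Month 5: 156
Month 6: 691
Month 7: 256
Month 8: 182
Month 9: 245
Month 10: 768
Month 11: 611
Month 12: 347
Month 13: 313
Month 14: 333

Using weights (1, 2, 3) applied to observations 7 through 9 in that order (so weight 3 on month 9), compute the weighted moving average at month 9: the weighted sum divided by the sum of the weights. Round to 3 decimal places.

225.833

Weighted sum: 1·256 + 2·182 + 3·245 = 256 + 364 + 735 = 1355
Weight total: 1 + 2 + 3 = 6
WMA = 1355 / 6 = 225.833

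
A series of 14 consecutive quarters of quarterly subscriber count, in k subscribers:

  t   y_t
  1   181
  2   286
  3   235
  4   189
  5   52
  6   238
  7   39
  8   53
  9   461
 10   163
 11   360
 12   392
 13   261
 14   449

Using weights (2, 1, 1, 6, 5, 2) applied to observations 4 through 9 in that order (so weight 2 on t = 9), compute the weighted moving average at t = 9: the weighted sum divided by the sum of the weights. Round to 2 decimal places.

Weighted sum: 2·189 + 1·52 + 1·238 + 6·39 + 5·53 + 2·461 = 378 + 52 + 238 + 234 + 265 + 922 = 2089
Weight total: 2 + 1 + 1 + 6 + 5 + 2 = 17
WMA = 2089 / 17 = 122.88

122.88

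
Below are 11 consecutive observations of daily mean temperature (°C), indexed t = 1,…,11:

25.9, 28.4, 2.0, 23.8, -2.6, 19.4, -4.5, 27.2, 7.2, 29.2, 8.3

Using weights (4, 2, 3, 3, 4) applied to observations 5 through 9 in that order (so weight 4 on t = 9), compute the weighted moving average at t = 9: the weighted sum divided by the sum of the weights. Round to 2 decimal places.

Weighted sum: 4·-2.6 + 2·19.4 + 3·-4.5 + 3·27.2 + 4·7.2 = -10.4 + 38.8 + -13.5 + 81.6 + 28.8 = 125.3
Weight total: 4 + 2 + 3 + 3 + 4 = 16
WMA = 125.3 / 16 = 7.83

7.83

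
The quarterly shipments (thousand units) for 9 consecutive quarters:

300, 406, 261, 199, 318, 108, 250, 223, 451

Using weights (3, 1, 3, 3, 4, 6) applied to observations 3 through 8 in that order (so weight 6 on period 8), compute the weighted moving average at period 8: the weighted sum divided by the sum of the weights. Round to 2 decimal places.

229.90

Weighted sum: 3·261 + 1·199 + 3·318 + 3·108 + 4·250 + 6·223 = 783 + 199 + 954 + 324 + 1000 + 1338 = 4598
Weight total: 3 + 1 + 3 + 3 + 4 + 6 = 20
WMA = 4598 / 20 = 229.90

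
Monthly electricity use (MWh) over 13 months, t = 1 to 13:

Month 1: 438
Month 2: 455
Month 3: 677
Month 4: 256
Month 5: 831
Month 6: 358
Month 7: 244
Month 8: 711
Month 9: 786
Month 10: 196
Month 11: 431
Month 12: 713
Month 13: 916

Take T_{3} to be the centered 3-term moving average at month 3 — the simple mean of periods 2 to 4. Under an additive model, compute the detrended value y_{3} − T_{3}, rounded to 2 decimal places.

Trend T_3 = (455 + 677 + 256) / 3 = 1388/3 = 462.6667
Detrended value: 677 − 462.6667 = 214.33

214.33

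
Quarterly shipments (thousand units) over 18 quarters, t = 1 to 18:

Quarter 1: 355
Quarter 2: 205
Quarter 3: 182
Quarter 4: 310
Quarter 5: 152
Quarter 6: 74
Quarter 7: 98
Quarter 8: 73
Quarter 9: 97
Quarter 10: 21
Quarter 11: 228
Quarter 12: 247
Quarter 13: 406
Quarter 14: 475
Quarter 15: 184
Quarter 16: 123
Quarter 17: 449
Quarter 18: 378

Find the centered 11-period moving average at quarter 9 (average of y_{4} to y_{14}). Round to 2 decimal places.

198.27

Sum of periods 4–14: 310 + 152 + 74 + 98 + 73 + 97 + 21 + 228 + 247 + 406 + 475 = 2181
Divide by 11: 2181 / 11 = 198.27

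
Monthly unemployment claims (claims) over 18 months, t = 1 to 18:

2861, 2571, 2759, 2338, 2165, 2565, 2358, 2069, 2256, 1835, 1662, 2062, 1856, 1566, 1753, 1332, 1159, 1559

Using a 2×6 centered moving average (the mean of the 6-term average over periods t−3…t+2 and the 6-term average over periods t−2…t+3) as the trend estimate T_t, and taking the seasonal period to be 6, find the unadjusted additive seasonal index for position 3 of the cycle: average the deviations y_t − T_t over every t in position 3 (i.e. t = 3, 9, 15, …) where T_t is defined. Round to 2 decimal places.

Season position 3 occurs at t = 9, 15 (where T_t is defined).
t=9: T_9 = 2082.2500; y_9 − T_9 = 2256 − 2082.2500 = 173.7500
t=15: T_15 = 1579.4167; y_15 − T_15 = 1753 − 1579.4167 = 173.5833
Mean deviation: (173.7500 + 173.5833) / 2 = 173.67

173.67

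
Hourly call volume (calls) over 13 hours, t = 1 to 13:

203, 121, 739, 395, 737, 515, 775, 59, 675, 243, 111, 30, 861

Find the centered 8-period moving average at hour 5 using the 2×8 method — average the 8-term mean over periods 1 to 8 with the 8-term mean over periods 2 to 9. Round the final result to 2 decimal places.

472.50

Sum over 1–8: 203 + 121 + 739 + 395 + 737 + 515 + 775 + 59 = 3544
Sum over 2–9: 121 + 739 + 395 + 737 + 515 + 775 + 59 + 675 = 4016
CMA at t=5 = (3544 + 4016) / (2·8) = 7560 / 16 = 472.50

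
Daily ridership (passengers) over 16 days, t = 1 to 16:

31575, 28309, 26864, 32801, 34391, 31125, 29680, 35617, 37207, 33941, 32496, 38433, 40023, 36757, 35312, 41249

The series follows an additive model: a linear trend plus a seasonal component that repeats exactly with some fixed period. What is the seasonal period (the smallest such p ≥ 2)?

4

First differences y_{t+1} − y_t: -3266, -1445, 5937, 1590, -3266, -1445, 5937, 1590, -3266, -1445, …
The difference pattern repeats every 4 terms and not for any smaller step, so p = 4.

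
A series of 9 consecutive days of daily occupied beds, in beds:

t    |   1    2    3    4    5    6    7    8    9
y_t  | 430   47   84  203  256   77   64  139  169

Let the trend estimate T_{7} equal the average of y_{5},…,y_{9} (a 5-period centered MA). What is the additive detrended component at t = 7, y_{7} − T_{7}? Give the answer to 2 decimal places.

Trend T_7 = (256 + 77 + 64 + 139 + 169) / 5 = 705/5 = 141.0000
Detrended value: 64 − 141.0000 = -77.00

-77.00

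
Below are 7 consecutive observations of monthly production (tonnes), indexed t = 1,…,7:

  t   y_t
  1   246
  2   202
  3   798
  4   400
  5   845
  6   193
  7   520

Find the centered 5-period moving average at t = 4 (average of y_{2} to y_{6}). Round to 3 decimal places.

487.600

Sum of periods 2–6: 202 + 798 + 400 + 845 + 193 = 2438
Divide by 5: 2438 / 5 = 487.600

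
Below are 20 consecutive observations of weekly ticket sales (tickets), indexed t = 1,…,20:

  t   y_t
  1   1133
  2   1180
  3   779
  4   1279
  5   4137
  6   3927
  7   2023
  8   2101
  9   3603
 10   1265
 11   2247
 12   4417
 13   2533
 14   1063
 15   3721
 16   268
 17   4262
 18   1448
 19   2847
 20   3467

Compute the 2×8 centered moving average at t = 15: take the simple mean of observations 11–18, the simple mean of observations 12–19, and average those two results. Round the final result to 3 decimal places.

Sum over 11–18: 2247 + 4417 + 2533 + 1063 + 3721 + 268 + 4262 + 1448 = 19959
Sum over 12–19: 4417 + 2533 + 1063 + 3721 + 268 + 4262 + 1448 + 2847 = 20559
CMA at t=15 = (19959 + 20559) / (2·8) = 40518 / 16 = 2532.375

2532.375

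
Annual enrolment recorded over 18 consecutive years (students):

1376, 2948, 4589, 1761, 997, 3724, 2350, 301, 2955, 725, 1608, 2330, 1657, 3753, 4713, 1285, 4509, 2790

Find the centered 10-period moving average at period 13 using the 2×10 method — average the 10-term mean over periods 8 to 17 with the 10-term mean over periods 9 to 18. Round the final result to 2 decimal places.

2508.05

Sum over 8–17: 301 + 2955 + 725 + 1608 + 2330 + 1657 + 3753 + 4713 + 1285 + 4509 = 23836
Sum over 9–18: 2955 + 725 + 1608 + 2330 + 1657 + 3753 + 4713 + 1285 + 4509 + 2790 = 26325
CMA at t=13 = (23836 + 26325) / (2·10) = 50161 / 20 = 2508.05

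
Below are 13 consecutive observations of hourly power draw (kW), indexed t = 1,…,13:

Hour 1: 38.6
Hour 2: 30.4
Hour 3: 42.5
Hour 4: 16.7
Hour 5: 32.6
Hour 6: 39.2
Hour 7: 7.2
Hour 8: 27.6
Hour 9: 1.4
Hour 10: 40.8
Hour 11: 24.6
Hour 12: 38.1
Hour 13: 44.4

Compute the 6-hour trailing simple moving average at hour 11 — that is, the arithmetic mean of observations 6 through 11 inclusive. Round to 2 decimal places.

Sum of periods 6–11: 39.2 + 7.2 + 27.6 + 1.4 + 40.8 + 24.6 = 140.8
Divide by 6: 140.8 / 6 = 23.47

23.47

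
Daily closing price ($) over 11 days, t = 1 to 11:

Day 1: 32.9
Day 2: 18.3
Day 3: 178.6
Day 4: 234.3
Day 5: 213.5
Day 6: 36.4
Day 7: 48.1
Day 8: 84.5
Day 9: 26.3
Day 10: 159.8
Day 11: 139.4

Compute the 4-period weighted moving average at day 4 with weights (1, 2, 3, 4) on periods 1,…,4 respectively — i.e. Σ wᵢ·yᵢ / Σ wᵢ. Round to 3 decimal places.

154.250

Weighted sum: 1·32.9 + 2·18.3 + 3·178.6 + 4·234.3 = 32.9 + 36.6 + 535.8 + 937.2 = 1542.5
Weight total: 1 + 2 + 3 + 4 = 10
WMA = 1542.5 / 10 = 154.250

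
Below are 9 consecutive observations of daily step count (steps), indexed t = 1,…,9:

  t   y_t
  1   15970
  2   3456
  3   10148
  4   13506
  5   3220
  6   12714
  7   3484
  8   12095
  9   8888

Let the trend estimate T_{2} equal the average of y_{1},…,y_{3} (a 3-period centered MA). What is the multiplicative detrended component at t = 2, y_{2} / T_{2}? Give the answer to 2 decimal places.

Trend T_2 = (15970 + 3456 + 10148) / 3 = 29574/3 = 9858.0000
Ratio to trend: 3456 / 9858.0000 = 0.35

0.35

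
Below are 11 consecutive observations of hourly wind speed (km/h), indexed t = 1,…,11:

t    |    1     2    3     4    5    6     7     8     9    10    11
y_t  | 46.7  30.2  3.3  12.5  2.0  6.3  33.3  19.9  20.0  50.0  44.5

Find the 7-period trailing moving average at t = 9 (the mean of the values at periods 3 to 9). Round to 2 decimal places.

Sum of periods 3–9: 3.3 + 12.5 + 2.0 + 6.3 + 33.3 + 19.9 + 20.0 = 97.3
Divide by 7: 97.3 / 7 = 13.90

13.90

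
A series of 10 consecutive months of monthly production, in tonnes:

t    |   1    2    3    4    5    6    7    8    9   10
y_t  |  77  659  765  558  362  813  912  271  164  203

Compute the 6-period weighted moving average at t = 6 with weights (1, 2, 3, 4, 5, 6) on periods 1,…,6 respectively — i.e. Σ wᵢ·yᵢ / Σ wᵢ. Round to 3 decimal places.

600.476

Weighted sum: 1·77 + 2·659 + 3·765 + 4·558 + 5·362 + 6·813 = 77 + 1318 + 2295 + 2232 + 1810 + 4878 = 12610
Weight total: 1 + 2 + 3 + 4 + 5 + 6 = 21
WMA = 12610 / 21 = 600.476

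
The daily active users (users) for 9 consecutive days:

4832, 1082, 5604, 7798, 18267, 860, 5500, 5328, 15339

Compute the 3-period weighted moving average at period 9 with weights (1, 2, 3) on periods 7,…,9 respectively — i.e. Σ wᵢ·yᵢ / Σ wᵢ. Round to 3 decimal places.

10362.167

Weighted sum: 1·5500 + 2·5328 + 3·15339 = 5500 + 10656 + 46017 = 62173
Weight total: 1 + 2 + 3 = 6
WMA = 62173 / 6 = 10362.167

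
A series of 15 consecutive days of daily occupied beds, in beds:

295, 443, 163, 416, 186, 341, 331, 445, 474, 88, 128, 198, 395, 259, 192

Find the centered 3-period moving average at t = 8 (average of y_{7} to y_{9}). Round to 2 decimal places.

416.67

Sum of periods 7–9: 331 + 445 + 474 = 1250
Divide by 3: 1250 / 3 = 416.67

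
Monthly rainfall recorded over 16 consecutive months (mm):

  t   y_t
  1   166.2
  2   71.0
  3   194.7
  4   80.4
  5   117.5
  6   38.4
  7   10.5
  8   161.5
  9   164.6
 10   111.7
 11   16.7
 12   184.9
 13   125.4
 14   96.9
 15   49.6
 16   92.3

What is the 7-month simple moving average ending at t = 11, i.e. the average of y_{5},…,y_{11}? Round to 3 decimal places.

88.700

Sum of periods 5–11: 117.5 + 38.4 + 10.5 + 161.5 + 164.6 + 111.7 + 16.7 = 620.9
Divide by 7: 620.9 / 7 = 88.700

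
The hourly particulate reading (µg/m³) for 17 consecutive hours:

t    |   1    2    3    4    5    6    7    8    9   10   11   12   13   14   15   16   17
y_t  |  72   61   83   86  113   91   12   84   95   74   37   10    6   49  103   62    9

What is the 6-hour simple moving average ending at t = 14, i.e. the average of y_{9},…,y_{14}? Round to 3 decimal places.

Sum of periods 9–14: 95 + 74 + 37 + 10 + 6 + 49 = 271
Divide by 6: 271 / 6 = 45.167

45.167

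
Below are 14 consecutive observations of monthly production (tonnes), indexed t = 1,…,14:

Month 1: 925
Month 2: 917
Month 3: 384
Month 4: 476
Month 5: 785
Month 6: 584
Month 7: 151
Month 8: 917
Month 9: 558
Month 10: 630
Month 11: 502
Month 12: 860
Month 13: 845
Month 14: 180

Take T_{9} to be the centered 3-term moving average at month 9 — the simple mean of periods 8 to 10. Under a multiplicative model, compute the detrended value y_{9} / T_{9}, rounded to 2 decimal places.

Trend T_9 = (917 + 558 + 630) / 3 = 2105/3 = 701.6667
Ratio to trend: 558 / 701.6667 = 0.80

0.80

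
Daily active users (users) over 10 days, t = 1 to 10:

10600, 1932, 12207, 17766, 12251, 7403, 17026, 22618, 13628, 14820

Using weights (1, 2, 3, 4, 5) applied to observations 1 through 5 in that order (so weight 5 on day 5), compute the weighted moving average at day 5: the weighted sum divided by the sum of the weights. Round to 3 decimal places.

12226.933

Weighted sum: 1·10600 + 2·1932 + 3·12207 + 4·17766 + 5·12251 = 10600 + 3864 + 36621 + 71064 + 61255 = 183404
Weight total: 1 + 2 + 3 + 4 + 5 = 15
WMA = 183404 / 15 = 12226.933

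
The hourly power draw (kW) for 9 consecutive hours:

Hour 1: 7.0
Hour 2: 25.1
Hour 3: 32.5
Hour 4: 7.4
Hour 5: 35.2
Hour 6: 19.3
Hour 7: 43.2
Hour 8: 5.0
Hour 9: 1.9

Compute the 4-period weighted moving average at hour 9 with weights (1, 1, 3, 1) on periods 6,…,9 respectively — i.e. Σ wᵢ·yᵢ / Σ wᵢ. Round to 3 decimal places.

13.233

Weighted sum: 1·19.3 + 1·43.2 + 3·5.0 + 1·1.9 = 19.3 + 43.2 + 15.0 + 1.9 = 79.4
Weight total: 1 + 1 + 3 + 1 = 6
WMA = 79.4 / 6 = 13.233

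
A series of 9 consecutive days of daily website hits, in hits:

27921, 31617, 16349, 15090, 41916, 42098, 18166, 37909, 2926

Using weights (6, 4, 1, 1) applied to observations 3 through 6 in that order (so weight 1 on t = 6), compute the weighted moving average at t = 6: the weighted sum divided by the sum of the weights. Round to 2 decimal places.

20205.67

Weighted sum: 6·16349 + 4·15090 + 1·41916 + 1·42098 = 98094 + 60360 + 41916 + 42098 = 242468
Weight total: 6 + 4 + 1 + 1 = 12
WMA = 242468 / 12 = 20205.67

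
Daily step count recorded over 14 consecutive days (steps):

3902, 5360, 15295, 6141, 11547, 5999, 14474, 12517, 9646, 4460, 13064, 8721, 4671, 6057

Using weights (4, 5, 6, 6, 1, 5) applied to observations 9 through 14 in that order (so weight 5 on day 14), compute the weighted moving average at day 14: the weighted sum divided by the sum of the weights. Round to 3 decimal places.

8390.741

Weighted sum: 4·9646 + 5·4460 + 6·13064 + 6·8721 + 1·4671 + 5·6057 = 38584 + 22300 + 78384 + 52326 + 4671 + 30285 = 226550
Weight total: 4 + 5 + 6 + 6 + 1 + 5 = 27
WMA = 226550 / 27 = 8390.741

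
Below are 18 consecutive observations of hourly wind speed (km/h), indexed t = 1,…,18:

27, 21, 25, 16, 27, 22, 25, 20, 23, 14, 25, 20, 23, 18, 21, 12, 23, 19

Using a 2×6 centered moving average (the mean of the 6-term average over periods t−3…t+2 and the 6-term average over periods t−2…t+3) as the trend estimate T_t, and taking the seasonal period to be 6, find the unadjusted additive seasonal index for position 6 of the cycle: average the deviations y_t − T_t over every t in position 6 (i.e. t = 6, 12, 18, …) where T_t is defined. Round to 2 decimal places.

Season position 6 occurs at t = 6, 12 (where T_t is defined).
t=6: T_6 = 22.3333; y_6 − T_6 = 22 − 22.3333 = -0.3333
t=12: T_12 = 20.3333; y_12 − T_12 = 20 − 20.3333 = -0.3333
Mean deviation: (-0.3333 + -0.3333) / 2 = -0.33

-0.33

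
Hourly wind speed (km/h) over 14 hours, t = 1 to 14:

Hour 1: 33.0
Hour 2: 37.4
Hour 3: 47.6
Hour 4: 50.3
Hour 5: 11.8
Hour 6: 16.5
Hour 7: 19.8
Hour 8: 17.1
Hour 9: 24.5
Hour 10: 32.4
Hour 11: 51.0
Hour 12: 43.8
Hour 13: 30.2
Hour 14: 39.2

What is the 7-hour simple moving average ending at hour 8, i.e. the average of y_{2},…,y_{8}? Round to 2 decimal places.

28.64

Sum of periods 2–8: 37.4 + 47.6 + 50.3 + 11.8 + 16.5 + 19.8 + 17.1 = 200.5
Divide by 7: 200.5 / 7 = 28.64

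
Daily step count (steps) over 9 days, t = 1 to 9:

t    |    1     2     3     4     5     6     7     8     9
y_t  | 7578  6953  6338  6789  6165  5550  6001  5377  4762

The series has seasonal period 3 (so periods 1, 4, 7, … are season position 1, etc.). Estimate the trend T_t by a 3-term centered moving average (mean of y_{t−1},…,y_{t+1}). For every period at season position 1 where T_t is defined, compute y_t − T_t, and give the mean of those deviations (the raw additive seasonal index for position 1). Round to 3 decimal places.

Season position 1 occurs at t = 4, 7 (where T_t is defined).
t=4: T_4 = 6430.66667; y_4 − T_4 = 6789 − 6430.66667 = 358.33333
t=7: T_7 = 5642.66667; y_7 − T_7 = 6001 − 5642.66667 = 358.33333
Mean deviation: (358.33333 + 358.33333) / 2 = 358.333

358.333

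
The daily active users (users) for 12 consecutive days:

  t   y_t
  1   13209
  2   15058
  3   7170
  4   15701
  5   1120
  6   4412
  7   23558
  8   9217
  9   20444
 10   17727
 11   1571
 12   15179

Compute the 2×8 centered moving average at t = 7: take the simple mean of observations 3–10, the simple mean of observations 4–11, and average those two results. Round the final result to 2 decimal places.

Sum over 3–10: 7170 + 15701 + 1120 + 4412 + 23558 + 9217 + 20444 + 17727 = 99349
Sum over 4–11: 15701 + 1120 + 4412 + 23558 + 9217 + 20444 + 17727 + 1571 = 93750
CMA at t=7 = (99349 + 93750) / (2·8) = 193099 / 16 = 12068.69

12068.69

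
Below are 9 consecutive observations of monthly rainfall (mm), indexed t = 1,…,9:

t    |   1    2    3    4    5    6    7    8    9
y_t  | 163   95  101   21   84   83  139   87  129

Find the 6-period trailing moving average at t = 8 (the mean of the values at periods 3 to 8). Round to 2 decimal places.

Sum of periods 3–8: 101 + 21 + 84 + 83 + 139 + 87 = 515
Divide by 6: 515 / 6 = 85.83

85.83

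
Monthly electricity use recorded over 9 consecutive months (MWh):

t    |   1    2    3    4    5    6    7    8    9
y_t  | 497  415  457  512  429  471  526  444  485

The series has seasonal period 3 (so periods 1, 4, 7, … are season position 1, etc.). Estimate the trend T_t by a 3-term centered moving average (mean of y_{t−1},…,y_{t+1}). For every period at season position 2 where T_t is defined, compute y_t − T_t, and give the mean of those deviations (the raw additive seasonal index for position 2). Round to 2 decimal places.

Season position 2 occurs at t = 2, 5, 8 (where T_t is defined).
t=2: T_2 = 456.3333; y_2 − T_2 = 415 − 456.3333 = -41.3333
t=5: T_5 = 470.6667; y_5 − T_5 = 429 − 470.6667 = -41.6667
t=8: T_8 = 485.0000; y_8 − T_8 = 444 − 485.0000 = -41.0000
Mean deviation: (-41.3333 + -41.6667 + -41.0000) / 3 = -41.33

-41.33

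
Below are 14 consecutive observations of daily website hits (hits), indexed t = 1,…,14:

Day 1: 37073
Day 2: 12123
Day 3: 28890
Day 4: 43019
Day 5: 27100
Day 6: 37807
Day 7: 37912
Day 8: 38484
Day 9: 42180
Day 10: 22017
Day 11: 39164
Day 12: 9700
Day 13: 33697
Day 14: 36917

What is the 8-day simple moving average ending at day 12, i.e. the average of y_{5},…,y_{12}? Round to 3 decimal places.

31795.500

Sum of periods 5–12: 27100 + 37807 + 37912 + 38484 + 42180 + 22017 + 39164 + 9700 = 254364
Divide by 8: 254364 / 8 = 31795.500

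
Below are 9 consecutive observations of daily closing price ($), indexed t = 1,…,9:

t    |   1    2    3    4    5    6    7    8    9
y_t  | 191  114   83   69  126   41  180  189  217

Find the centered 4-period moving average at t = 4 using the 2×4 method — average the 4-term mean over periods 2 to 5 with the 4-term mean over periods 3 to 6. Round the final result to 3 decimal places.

Sum over 2–5: 114 + 83 + 69 + 126 = 392
Sum over 3–6: 83 + 69 + 126 + 41 = 319
CMA at t=4 = (392 + 319) / (2·4) = 711 / 8 = 88.875

88.875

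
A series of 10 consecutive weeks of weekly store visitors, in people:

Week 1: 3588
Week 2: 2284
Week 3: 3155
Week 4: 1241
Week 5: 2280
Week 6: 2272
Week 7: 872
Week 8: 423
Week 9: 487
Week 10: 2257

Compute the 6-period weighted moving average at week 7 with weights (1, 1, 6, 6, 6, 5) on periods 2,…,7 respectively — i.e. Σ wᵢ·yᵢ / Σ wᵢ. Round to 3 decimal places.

Weighted sum: 1·2284 + 1·3155 + 6·1241 + 6·2280 + 6·2272 + 5·872 = 2284 + 3155 + 7446 + 13680 + 13632 + 4360 = 44557
Weight total: 1 + 1 + 6 + 6 + 6 + 5 = 25
WMA = 44557 / 25 = 1782.280

1782.280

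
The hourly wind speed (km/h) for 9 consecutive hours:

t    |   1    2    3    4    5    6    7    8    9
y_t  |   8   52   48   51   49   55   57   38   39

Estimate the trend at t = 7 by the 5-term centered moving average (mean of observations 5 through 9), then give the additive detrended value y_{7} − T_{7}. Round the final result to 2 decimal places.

Trend T_7 = (49 + 55 + 57 + 38 + 39) / 5 = 238/5 = 47.6000
Detrended value: 57 − 47.6000 = 9.40

9.40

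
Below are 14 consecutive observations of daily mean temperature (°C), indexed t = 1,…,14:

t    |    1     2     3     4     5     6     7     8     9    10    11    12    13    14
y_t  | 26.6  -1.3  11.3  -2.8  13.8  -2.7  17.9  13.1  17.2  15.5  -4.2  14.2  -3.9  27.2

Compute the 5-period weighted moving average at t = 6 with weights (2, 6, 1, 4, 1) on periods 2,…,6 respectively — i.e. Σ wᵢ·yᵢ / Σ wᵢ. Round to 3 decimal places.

8.207

Weighted sum: 2·-1.3 + 6·11.3 + 1·-2.8 + 4·13.8 + 1·-2.7 = -2.6 + 67.8 + -2.8 + 55.2 + -2.7 = 114.9
Weight total: 2 + 6 + 1 + 4 + 1 = 14
WMA = 114.9 / 14 = 8.207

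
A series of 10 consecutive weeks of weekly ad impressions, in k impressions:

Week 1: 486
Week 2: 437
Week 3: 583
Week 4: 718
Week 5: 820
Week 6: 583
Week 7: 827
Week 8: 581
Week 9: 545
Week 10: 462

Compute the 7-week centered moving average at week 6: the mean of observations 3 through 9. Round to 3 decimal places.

Sum of periods 3–9: 583 + 718 + 820 + 583 + 827 + 581 + 545 = 4657
Divide by 7: 4657 / 7 = 665.286

665.286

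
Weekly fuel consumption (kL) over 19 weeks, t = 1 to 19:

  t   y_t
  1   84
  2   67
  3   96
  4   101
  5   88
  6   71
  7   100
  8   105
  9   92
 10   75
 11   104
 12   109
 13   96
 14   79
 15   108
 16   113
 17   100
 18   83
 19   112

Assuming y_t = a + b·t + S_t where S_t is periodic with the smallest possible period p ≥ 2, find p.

4

First differences y_{t+1} − y_t: -17, 29, 5, -13, -17, 29, 5, -13, -17, 29, …
The difference pattern repeats every 4 terms and not for any smaller step, so p = 4.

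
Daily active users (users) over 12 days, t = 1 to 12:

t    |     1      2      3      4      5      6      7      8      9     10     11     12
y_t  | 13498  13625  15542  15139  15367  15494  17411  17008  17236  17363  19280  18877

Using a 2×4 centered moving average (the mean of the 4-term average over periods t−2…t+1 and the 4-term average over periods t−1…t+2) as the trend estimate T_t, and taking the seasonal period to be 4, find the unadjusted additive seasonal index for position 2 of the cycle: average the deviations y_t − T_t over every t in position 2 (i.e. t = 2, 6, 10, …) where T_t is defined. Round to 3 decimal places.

Season position 2 occurs at t = 6, 10 (where T_t is defined).
t=6: T_6 = 16086.37500; y_6 − T_6 = 15494 − 16086.37500 = -592.37500
t=10: T_10 = 17955.37500; y_10 − T_10 = 17363 − 17955.37500 = -592.37500
Mean deviation: (-592.37500 + -592.37500) / 2 = -592.375

-592.375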